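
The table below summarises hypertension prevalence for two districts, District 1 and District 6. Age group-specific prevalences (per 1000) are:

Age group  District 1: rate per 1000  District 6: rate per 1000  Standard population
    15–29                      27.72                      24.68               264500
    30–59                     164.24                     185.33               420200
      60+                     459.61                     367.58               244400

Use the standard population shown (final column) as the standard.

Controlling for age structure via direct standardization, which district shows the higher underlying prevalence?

Standard total = 929100; weights = 0.2847, 0.4523, 0.2631.
District 1: 0.2847×27.72 + 0.4523×164.24 + 0.2631×459.61 = 203.0721 per 1000.
District 6: 0.2847×24.68 + 0.4523×185.33 + 0.2631×367.58 = 187.5364 per 1000.

District 1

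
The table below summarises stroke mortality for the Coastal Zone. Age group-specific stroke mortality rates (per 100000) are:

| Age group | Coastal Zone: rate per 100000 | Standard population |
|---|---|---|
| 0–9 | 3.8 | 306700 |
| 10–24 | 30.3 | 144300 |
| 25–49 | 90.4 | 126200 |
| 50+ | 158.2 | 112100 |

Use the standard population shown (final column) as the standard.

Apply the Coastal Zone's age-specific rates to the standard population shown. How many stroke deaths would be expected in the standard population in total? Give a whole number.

347

Expected stroke deaths = Σ (standard pop × age-specific rate ÷ 100000)
= 306700×3.8/100000 + 144300×30.3/100000 + 126200×90.4/100000 + 112100×158.2/100000
= 11.65 + 43.72 + 114.08 + 177.34 = 346.80.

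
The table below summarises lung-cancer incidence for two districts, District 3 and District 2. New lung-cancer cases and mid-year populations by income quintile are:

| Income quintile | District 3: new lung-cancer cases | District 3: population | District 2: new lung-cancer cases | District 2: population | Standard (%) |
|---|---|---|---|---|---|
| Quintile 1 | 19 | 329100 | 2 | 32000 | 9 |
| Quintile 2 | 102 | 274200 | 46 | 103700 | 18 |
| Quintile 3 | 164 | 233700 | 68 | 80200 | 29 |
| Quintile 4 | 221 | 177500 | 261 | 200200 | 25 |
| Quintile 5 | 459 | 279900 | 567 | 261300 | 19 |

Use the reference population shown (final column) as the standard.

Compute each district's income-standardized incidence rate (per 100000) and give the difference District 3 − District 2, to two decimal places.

-17.11

Income-specific rates per 100000 for District 3: 5.77, 37.20, 70.18, 124.51, 163.99.
For District 2: 6.25, 44.36, 84.79, 130.37, 216.99.
Standard weights: 0.09, 0.18, 0.29, 0.25, 0.19.
District 3: 0.0900×5.77 + 0.1800×37.20 + 0.2900×70.18 + 0.2500×124.51 + 0.1900×163.99 = 89.8506 per 100000.
District 2: 0.0900×6.25 + 0.1800×44.36 + 0.2900×84.79 + 0.2500×130.37 + 0.1900×216.99 = 106.9565 per 100000.
Difference = 89.8506 − 106.9565 = -17.1058.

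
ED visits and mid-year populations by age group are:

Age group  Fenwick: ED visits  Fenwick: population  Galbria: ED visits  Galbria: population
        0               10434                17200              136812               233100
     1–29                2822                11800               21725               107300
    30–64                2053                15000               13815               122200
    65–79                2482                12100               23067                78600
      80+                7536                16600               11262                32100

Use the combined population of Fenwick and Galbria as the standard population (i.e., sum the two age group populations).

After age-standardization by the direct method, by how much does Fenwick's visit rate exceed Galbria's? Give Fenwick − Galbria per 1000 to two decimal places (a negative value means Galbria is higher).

14.83

Age-specific rates per 1000 for Fenwick: 606.628, 239.153, 136.867, 205.124, 453.976.
For Galbria: 586.924, 202.470, 113.052, 293.473, 350.841.
Combined standard total = 646000; weights = 0.3875, 0.1844, 0.2124, 0.1404, 0.0754.
Fenwick: 0.3875×606.628 + 0.1844×239.153 + 0.2124×136.867 + 0.1404×205.124 + 0.0754×453.976 = 371.2283 per 1000.
Galbria: 0.3875×586.924 + 0.1844×202.470 + 0.2124×113.052 + 0.1404×293.473 + 0.0754×350.841 = 356.4025 per 1000.
Difference = 371.2283 − 356.4025 = 14.8258.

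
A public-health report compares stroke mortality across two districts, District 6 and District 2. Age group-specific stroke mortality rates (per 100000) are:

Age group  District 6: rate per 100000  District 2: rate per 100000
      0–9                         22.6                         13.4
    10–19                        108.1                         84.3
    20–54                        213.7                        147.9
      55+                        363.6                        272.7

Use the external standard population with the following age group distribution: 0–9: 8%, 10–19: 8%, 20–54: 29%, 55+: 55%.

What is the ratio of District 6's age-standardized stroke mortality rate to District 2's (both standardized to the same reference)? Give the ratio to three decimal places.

1.357

Standard weights: 0.08, 0.08, 0.29, 0.55.
District 6: 0.0800×22.6 + 0.0800×108.1 + 0.2900×213.7 + 0.5500×363.6 = 272.4090 per 100000.
District 2: 0.0800×13.4 + 0.0800×84.3 + 0.2900×147.9 + 0.5500×272.7 = 200.6920 per 100000.
Ratio = 272.4090 ÷ 200.6920 = 1.35735.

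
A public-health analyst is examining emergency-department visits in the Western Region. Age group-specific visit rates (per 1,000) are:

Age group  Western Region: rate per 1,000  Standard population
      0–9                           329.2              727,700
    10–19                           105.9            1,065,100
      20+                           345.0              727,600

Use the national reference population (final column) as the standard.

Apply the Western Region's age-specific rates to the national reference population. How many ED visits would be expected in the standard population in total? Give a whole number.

603375

Expected ED visits = Σ (standard pop × age-specific rate ÷ 1,000)
= 727,700×329.2/1,000 + 1,065,100×105.9/1,000 + 727,600×345.0/1,000
= 239558.84 + 112794.09 + 251022.00 = 603374.93.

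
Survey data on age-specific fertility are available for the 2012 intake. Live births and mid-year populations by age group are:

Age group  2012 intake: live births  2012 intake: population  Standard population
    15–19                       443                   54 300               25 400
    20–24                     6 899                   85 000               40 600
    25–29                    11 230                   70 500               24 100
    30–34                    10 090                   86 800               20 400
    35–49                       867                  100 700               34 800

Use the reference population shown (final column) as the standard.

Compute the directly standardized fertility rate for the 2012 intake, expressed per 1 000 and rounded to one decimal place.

Age-specific rates per 1 000 for the 2012 intake: 8.158, 81.165, 159.291, 116.244, 8.610.
Standard total = 145 300; weights = 0.1748, 0.2794, 0.1659, 0.1404, 0.2395.
Standardized rate: 0.1748×8.158 + 0.2794×81.165 + 0.1659×159.291 + 0.1404×116.244 + 0.2395×8.610 = 68.9086 per 1 000.

68.9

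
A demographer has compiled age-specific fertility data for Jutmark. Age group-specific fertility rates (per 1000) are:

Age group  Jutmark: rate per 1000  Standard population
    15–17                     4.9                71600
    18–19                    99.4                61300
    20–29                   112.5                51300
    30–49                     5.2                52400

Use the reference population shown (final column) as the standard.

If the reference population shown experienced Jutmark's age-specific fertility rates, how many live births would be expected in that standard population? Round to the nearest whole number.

Expected live births = Σ (standard pop × age-specific rate ÷ 1000)
= 71600×4.9/1000 + 61300×99.4/1000 + 51300×112.5/1000 + 52400×5.2/1000
= 350.84 + 6093.22 + 5771.25 + 272.48 = 12487.79.

12488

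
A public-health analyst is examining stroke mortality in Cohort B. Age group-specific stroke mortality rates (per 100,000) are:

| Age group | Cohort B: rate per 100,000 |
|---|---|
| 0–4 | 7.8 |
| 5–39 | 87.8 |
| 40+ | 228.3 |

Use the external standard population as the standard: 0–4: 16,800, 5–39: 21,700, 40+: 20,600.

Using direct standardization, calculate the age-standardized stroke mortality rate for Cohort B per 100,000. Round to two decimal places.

Standard total = 59,100; weights = 0.2843, 0.3672, 0.3486.
Standardized rate: 0.2843×7.8 + 0.3672×87.8 + 0.3486×228.3 = 114.0318 per 100,000.

114.03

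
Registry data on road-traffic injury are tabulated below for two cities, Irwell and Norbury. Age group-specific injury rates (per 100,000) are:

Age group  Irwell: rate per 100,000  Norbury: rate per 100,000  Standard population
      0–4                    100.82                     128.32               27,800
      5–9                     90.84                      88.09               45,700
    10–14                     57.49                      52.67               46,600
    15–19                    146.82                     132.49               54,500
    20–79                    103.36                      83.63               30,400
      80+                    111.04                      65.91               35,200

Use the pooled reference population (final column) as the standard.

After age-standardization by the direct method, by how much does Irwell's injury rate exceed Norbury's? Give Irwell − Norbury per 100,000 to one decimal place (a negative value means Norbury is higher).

10.6

Standard total = 240,200; weights = 0.1157, 0.1903, 0.1940, 0.2269, 0.1266, 0.1465.
Irwell: 0.1157×100.82 + 0.1903×90.84 + 0.1940×57.49 + 0.2269×146.82 + 0.1266×103.36 + 0.1465×111.04 = 102.7713 per 100,000.
Norbury: 0.1157×128.32 + 0.1903×88.09 + 0.1940×52.67 + 0.2269×132.49 + 0.1266×83.63 + 0.1465×65.91 = 92.1337 per 100,000.
Difference = 102.7713 − 92.1337 = 10.6376.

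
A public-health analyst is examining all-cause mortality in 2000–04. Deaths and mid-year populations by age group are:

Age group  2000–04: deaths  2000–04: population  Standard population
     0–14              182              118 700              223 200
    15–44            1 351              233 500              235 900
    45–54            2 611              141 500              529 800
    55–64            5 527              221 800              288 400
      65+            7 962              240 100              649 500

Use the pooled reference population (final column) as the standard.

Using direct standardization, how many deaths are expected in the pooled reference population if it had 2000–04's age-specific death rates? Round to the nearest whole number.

40208

Age-specific rates per 100 000 for 2000–04: 153.33, 578.59, 1845.23, 2491.88, 3316.12.
Expected deaths = Σ (standard pop × age-specific rate ÷ 100 000)
= 223 200×153.33/100 000 + 235 900×578.59/100 000 + 529 800×1845.23/100 000 + 288 400×2491.88/100 000 + 649 500×3316.12/100 000
= 342.23 + 1364.89 + 9776.03 + 7186.60 + 21538.19 = 40207.92.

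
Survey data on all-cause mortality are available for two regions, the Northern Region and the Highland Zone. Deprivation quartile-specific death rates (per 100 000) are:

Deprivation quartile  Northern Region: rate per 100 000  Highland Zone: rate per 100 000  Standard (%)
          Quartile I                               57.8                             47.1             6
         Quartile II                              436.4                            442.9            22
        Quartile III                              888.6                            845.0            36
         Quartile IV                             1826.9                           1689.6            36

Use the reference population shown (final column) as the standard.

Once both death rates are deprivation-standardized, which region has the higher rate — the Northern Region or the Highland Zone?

Standard weights: 0.06, 0.22, 0.36, 0.36.
The Northern Region: 0.0600×57.8 + 0.2200×436.4 + 0.3600×888.6 + 0.3600×1826.9 = 1077.0560 per 100 000.
The Highland Zone: 0.0600×47.1 + 0.2200×442.9 + 0.3600×845.0 + 0.3600×1689.6 = 1012.7200 per 100 000.

Northern Region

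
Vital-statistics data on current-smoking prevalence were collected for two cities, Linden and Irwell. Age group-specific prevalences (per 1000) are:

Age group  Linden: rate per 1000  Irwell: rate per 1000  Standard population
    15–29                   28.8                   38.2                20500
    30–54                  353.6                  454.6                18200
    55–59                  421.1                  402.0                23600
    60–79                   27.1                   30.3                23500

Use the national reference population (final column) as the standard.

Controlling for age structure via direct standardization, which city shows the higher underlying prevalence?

Standard total = 85800; weights = 0.2389, 0.2121, 0.2751, 0.2739.
Linden: 0.2389×28.8 + 0.2121×353.6 + 0.2751×421.1 + 0.2739×27.1 = 205.1367 per 1000.
Irwell: 0.2389×38.2 + 0.2121×454.6 + 0.2751×402.0 + 0.2739×30.3 = 224.4297 per 1000.

Irwell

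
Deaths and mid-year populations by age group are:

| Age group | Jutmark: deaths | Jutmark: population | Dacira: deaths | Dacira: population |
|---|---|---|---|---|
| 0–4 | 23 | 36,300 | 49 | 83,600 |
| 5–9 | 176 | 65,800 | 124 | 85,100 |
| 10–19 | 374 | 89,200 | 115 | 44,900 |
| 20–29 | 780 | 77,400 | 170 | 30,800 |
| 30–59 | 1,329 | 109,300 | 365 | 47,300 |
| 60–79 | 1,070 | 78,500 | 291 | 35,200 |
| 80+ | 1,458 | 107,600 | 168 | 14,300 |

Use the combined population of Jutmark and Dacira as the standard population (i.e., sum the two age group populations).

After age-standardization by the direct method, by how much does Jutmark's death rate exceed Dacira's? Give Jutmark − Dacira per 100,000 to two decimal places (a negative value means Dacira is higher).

268.04

Age-specific rates per 100,000 for Jutmark: 63.36, 267.48, 419.28, 1007.75, 1215.92, 1363.06, 1355.02.
For Dacira: 58.61, 145.71, 256.12, 551.95, 771.67, 826.70, 1174.83.
Combined standard total = 905,300; weights = 0.1324, 0.1667, 0.1481, 0.1195, 0.1730, 0.1256, 0.1347.
Jutmark: 0.1324×63.36 + 0.1667×267.48 + 0.1481×419.28 + 0.1195×1007.75 + 0.1730×1215.92 + 0.1256×1363.06 + 0.1347×1355.02 = 799.5065 per 100,000.
Dacira: 0.1324×58.61 + 0.1667×145.71 + 0.1481×256.12 + 0.1195×551.95 + 0.1730×771.67 + 0.1256×826.70 + 0.1347×1174.83 = 531.4631 per 100,000.
Difference = 799.5065 − 531.4631 = 268.0433.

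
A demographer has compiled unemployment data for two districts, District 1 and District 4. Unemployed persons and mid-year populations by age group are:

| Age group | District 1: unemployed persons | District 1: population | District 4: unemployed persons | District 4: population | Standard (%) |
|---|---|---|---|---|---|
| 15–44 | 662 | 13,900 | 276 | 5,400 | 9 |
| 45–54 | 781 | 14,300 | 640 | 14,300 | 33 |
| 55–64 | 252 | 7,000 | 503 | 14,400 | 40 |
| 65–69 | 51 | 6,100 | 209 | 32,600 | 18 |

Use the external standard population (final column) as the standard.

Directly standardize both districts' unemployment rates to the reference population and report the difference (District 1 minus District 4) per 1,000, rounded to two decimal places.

Age-specific rates per 1,000 for District 1: 47.626, 54.615, 36.000, 8.361.
For District 4: 51.111, 44.755, 34.931, 6.411.
Standard weights: 0.09, 0.33, 0.40, 0.18.
District 1: 0.0900×47.626 + 0.3300×54.615 + 0.4000×36.000 + 0.1800×8.361 = 38.2143 per 1,000.
District 4: 0.0900×51.111 + 0.3300×44.755 + 0.4000×34.931 + 0.1800×6.411 = 34.4954 per 1,000.
Difference = 38.2143 − 34.4954 = 3.7189.

3.72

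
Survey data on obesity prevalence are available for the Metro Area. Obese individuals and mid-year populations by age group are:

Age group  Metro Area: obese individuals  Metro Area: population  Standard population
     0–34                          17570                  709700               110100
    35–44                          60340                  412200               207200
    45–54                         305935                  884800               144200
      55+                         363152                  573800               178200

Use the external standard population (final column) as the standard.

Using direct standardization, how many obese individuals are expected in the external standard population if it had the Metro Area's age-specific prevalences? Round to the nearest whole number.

195697

Age-specific rates per 1000 for the Metro Area: 24.757, 146.385, 345.767, 632.890.
Expected obese individuals = Σ (standard pop × age-specific rate ÷ 1000)
= 110100×24.757/1000 + 207200×146.385/1000 + 144200×345.767/1000 + 178200×632.890/1000
= 2725.74 + 30331.02 + 49859.66 + 112780.91 = 195697.33.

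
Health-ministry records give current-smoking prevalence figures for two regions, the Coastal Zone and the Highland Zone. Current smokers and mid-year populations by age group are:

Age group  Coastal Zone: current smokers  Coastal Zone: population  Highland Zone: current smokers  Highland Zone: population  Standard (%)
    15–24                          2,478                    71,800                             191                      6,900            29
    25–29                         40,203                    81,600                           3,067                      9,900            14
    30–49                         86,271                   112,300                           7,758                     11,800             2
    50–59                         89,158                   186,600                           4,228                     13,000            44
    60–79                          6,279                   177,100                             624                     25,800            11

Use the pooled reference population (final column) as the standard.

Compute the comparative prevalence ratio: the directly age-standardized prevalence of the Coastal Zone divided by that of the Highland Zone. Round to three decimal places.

1.467

Age-specific rates per 1,000 for the Coastal Zone: 34.513, 492.684, 768.219, 477.803, 35.455.
For the Highland Zone: 27.681, 309.798, 657.458, 325.231, 24.186.
Standard weights: 0.29, 0.14, 0.02, 0.44, 0.11.
The Coastal Zone: 0.2900×34.513 + 0.1400×492.684 + 0.0200×768.219 + 0.4400×477.803 + 0.1100×35.455 = 308.4820 per 1,000.
The Highland Zone: 0.2900×27.681 + 0.1400×309.798 + 0.0200×657.458 + 0.4400×325.231 + 0.1100×24.186 = 210.3104 per 1,000.
Ratio = 308.4820 ÷ 210.3104 = 1.46679.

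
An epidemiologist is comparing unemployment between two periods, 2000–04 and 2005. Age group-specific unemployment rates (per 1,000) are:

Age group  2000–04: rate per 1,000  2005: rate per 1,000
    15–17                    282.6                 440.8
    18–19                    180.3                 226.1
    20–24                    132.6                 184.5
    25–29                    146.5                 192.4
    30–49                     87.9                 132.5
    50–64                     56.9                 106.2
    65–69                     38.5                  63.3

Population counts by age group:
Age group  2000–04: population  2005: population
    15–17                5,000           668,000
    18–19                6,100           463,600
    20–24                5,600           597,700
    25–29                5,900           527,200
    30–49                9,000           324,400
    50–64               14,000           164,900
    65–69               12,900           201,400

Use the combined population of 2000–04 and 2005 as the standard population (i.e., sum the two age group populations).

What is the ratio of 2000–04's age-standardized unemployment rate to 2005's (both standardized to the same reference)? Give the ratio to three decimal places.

Combined standard total = 3,005,700; weights = 0.2239, 0.1563, 0.2007, 0.1774, 0.1109, 0.0595, 0.0713.
2000–04: 0.2239×282.6 + 0.1563×180.3 + 0.2007×132.6 + 0.1774×146.5 + 0.1109×87.9 + 0.0595×56.9 + 0.0713×38.5 = 159.9325 per 1,000.
2005: 0.2239×440.8 + 0.1563×226.1 + 0.2007×184.5 + 0.1774×192.4 + 0.1109×132.5 + 0.0595×106.2 + 0.0713×63.3 = 230.7199 per 1,000.
Ratio = 159.9325 ÷ 230.7199 = 0.69319.

0.693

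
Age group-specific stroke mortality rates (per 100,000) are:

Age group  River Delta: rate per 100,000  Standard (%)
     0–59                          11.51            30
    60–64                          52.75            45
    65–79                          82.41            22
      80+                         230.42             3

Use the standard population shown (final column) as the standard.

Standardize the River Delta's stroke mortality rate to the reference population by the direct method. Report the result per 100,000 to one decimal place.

Standard weights: 0.30, 0.45, 0.22, 0.03.
Standardized rate: 0.3000×11.51 + 0.4500×52.75 + 0.2200×82.41 + 0.0300×230.42 = 52.2333 per 100,000.

52.2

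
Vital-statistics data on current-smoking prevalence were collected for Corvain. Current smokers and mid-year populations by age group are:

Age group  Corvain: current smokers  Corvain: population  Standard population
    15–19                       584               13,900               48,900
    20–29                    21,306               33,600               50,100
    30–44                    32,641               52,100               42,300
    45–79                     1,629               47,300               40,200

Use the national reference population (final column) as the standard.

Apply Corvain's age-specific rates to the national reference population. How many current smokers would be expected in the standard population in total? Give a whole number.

Age-specific rates per 1,000 for Corvain: 42.014, 634.107, 626.507, 34.440.
Expected current smokers = Σ (standard pop × age-specific rate ÷ 1,000)
= 48,900×42.014/1,000 + 50,100×634.107/1,000 + 42,300×626.507/1,000 + 40,200×34.440/1,000
= 2054.50 + 31768.77 + 26501.23 + 1384.48 = 61708.98.

61709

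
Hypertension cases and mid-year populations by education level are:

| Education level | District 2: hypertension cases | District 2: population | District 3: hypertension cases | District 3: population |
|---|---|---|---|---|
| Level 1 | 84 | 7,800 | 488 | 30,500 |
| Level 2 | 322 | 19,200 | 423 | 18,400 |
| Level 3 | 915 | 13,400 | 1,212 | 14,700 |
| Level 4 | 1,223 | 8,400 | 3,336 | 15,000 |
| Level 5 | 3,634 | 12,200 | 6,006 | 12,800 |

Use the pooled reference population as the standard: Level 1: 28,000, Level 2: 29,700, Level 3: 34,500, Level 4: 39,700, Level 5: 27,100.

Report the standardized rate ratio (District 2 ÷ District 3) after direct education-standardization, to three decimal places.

0.666

Education-specific rates per 1,000 for District 2: 10.769, 16.771, 68.284, 145.595, 297.869.
For District 3: 16.000, 22.989, 82.449, 222.400, 469.219.
Standard total = 159,000; weights = 0.1761, 0.1868, 0.2170, 0.2497, 0.1704.
District 2: 0.1761×10.769 + 0.1868×16.771 + 0.2170×68.284 + 0.2497×145.595 + 0.1704×297.869 = 106.9672 per 1,000.
District 3: 0.1761×16.000 + 0.1868×22.989 + 0.2170×82.449 + 0.2497×222.400 + 0.1704×469.219 = 160.5055 per 1,000.
Ratio = 106.9672 ÷ 160.5055 = 0.66644.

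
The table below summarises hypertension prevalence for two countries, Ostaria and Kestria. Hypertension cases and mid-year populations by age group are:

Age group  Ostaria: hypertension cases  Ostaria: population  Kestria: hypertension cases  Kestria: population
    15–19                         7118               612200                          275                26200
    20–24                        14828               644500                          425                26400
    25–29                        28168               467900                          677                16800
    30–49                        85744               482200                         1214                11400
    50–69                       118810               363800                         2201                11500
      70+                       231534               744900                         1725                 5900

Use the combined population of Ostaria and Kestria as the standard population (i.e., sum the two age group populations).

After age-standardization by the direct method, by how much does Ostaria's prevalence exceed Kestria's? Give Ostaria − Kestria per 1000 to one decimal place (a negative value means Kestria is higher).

Age-specific rates per 1000 for Ostaria: 11.627, 23.007, 60.201, 177.818, 326.581, 310.826.
For Kestria: 10.496, 16.098, 40.298, 106.491, 191.391, 292.373.
Combined standard total = 3413700; weights = 0.1870, 0.1965, 0.1420, 0.1446, 0.1099, 0.2199.
Ostaria: 0.1870×11.627 + 0.1965×23.007 + 0.1420×60.201 + 0.1446×177.818 + 0.1099×326.581 + 0.2199×310.826 = 145.2213 per 1000.
Kestria: 0.1870×10.496 + 0.1965×16.098 + 0.1420×40.298 + 0.1446×106.491 + 0.1099×191.391 + 0.2199×292.373 = 111.5916 per 1000.
Difference = 145.2213 − 111.5916 = 33.6297.

33.6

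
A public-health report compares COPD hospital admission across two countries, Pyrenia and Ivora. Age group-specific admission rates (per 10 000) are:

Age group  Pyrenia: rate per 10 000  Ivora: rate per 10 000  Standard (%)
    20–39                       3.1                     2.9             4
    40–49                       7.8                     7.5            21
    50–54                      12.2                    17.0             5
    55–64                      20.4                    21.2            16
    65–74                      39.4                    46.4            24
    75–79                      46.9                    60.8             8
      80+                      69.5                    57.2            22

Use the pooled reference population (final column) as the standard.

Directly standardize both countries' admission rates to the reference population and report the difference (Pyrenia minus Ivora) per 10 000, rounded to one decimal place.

Standard weights: 0.04, 0.21, 0.05, 0.16, 0.24, 0.08, 0.22.
Pyrenia: 0.0400×3.1 + 0.2100×7.8 + 0.0500×12.2 + 0.1600×20.4 + 0.2400×39.4 + 0.0800×46.9 + 0.2200×69.5 = 34.1340 per 10 000.
Ivora: 0.0400×2.9 + 0.2100×7.5 + 0.0500×17.0 + 0.1600×21.2 + 0.2400×46.4 + 0.0800×60.8 + 0.2200×57.2 = 34.5170 per 10 000.
Difference = 34.1340 − 34.5170 = -0.3830.

-0.4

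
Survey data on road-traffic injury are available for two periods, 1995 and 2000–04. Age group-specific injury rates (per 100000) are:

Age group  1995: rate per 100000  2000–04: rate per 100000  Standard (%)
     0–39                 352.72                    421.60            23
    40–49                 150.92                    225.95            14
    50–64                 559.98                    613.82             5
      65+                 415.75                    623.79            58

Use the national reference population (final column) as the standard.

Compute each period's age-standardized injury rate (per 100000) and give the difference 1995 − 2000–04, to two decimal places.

-149.70

Standard weights: 0.23, 0.14, 0.05, 0.58.
1995: 0.2300×352.72 + 0.1400×150.92 + 0.0500×559.98 + 0.5800×415.75 = 371.3884 per 100000.
2000–04: 0.2300×421.60 + 0.1400×225.95 + 0.0500×613.82 + 0.5800×623.79 = 521.0902 per 100000.
Difference = 371.3884 − 521.0902 = -149.7018.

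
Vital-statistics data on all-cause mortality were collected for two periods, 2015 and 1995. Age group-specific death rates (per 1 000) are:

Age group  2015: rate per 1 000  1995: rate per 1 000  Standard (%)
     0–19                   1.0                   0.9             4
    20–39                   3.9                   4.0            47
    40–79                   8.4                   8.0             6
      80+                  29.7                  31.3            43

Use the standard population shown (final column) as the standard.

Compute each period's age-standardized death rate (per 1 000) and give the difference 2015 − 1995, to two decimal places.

Standard weights: 0.04, 0.47, 0.06, 0.43.
2015: 0.0400×1.0 + 0.4700×3.9 + 0.0600×8.4 + 0.4300×29.7 = 15.1480 per 1 000.
1995: 0.0400×0.9 + 0.4700×4.0 + 0.0600×8.0 + 0.4300×31.3 = 15.8550 per 1 000.
Difference = 15.1480 − 15.8550 = -0.7070.

-0.71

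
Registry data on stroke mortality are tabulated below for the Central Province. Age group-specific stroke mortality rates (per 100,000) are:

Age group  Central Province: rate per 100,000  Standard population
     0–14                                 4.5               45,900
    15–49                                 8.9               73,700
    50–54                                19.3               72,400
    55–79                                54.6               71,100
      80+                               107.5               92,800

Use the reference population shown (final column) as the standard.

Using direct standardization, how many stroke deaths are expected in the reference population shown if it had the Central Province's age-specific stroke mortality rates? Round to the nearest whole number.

161

Expected stroke deaths = Σ (standard pop × age-specific rate ÷ 100,000)
= 45,900×4.5/100,000 + 73,700×8.9/100,000 + 72,400×19.3/100,000 + 71,100×54.6/100,000 + 92,800×107.5/100,000
= 2.07 + 6.56 + 13.97 + 38.82 + 99.76 = 161.18.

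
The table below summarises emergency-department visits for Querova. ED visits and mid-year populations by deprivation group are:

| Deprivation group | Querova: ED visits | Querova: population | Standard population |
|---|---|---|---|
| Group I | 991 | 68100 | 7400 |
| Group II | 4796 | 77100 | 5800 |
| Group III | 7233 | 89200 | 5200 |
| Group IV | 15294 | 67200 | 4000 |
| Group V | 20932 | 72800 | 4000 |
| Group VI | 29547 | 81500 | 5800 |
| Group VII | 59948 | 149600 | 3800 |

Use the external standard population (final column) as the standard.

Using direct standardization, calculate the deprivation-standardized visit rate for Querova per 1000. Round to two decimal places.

Deprivation-specific rates per 1000 for Querova: 14.552, 62.205, 81.087, 227.589, 287.527, 362.540, 400.722.
Standard total = 36000; weights = 0.2056, 0.1611, 0.1444, 0.1111, 0.1111, 0.1611, 0.1056.
Standardized rate: 0.2056×14.552 + 0.1611×62.205 + 0.1444×81.087 + 0.1111×227.589 + 0.1111×287.527 + 0.1611×362.540 + 0.1056×400.722 = 182.6686 per 1000.

182.67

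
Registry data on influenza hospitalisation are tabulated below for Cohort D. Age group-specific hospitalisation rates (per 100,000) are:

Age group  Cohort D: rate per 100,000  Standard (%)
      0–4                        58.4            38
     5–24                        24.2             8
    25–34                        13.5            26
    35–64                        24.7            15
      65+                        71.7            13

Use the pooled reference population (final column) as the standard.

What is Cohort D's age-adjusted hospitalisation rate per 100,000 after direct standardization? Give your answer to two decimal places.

40.66

Standard weights: 0.38, 0.08, 0.26, 0.15, 0.13.
Standardized rate: 0.3800×58.4 + 0.0800×24.2 + 0.2600×13.5 + 0.1500×24.7 + 0.1300×71.7 = 40.6640 per 100,000.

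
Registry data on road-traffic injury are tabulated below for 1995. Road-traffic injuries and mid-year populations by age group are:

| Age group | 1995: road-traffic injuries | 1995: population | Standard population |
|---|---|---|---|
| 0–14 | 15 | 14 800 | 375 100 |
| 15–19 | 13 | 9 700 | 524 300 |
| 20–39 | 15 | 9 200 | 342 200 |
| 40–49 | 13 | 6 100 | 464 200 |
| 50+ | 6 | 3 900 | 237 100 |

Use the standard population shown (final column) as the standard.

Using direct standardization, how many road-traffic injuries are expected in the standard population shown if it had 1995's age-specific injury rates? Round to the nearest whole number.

Age-specific rates per 100 000 for 1995: 101.35, 134.02, 163.04, 213.11, 153.85.
Expected road-traffic injuries = Σ (standard pop × age-specific rate ÷ 100 000)
= 375 100×101.35/100 000 + 524 300×134.02/100 000 + 342 200×163.04/100 000 + 464 200×213.11/100 000 + 237 100×153.85/100 000
= 380.17 + 702.67 + 557.93 + 989.28 + 364.77 = 2994.82.

2995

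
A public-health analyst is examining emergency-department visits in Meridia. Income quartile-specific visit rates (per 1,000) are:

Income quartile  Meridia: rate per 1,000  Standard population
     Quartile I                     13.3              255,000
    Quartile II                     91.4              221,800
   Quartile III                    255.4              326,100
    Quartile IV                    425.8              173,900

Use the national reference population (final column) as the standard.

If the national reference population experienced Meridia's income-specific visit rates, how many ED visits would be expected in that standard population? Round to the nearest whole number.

180997

Expected ED visits = Σ (standard pop × income-specific rate ÷ 1,000)
= 255,000×13.3/1,000 + 221,800×91.4/1,000 + 326,100×255.4/1,000 + 173,900×425.8/1,000
= 3391.50 + 20272.52 + 83285.94 + 74046.62 = 180996.58.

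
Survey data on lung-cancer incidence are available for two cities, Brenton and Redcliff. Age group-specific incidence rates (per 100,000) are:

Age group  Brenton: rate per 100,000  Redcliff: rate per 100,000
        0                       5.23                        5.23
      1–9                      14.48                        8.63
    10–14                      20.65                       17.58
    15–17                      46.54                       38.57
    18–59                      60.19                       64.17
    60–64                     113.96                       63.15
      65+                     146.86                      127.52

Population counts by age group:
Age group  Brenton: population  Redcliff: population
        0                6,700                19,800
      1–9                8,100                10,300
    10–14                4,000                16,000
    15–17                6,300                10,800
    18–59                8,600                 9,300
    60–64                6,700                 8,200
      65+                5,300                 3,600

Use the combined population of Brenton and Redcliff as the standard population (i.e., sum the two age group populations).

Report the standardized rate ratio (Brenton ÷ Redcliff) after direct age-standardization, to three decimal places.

Combined standard total = 123,700; weights = 0.2142, 0.1487, 0.1617, 0.1382, 0.1447, 0.1205, 0.0719.
Brenton: 0.2142×5.23 + 0.1487×14.48 + 0.1617×20.65 + 0.1382×46.54 + 0.1447×60.19 + 0.1205×113.96 + 0.0719×146.86 = 46.0495 per 100,000.
Redcliff: 0.2142×5.23 + 0.1487×8.63 + 0.1617×17.58 + 0.1382×38.57 + 0.1447×64.17 + 0.1205×63.15 + 0.0719×127.52 = 36.6454 per 100,000.
Ratio = 46.0495 ÷ 36.6454 = 1.25662.

1.257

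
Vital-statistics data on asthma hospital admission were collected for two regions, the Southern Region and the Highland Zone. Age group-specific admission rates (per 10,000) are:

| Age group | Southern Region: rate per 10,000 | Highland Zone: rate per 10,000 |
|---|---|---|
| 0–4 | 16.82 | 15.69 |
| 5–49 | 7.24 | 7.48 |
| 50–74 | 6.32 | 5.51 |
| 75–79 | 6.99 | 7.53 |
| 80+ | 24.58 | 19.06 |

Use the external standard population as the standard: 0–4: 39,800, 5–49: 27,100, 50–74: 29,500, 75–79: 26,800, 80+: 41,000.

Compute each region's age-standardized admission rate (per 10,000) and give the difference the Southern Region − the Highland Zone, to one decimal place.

Standard total = 164,200; weights = 0.2424, 0.1650, 0.1797, 0.1632, 0.2497.
The Southern Region: 0.2424×16.82 + 0.1650×7.24 + 0.1797×6.32 + 0.1632×6.99 + 0.2497×24.58 = 13.6857 per 10,000.
The Highland Zone: 0.2424×15.69 + 0.1650×7.48 + 0.1797×5.51 + 0.1632×7.53 + 0.2497×19.06 = 12.0157 per 10,000.
Difference = 13.6857 − 12.0157 = 1.6700.

1.7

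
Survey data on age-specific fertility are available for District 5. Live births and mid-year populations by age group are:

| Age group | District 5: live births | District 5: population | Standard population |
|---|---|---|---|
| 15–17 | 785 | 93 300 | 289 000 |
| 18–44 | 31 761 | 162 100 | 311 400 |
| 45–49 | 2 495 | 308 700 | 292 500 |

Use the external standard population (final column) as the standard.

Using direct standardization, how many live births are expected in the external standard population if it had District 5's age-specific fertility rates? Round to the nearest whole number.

Age-specific rates per 1 000 for District 5: 8.414, 195.935, 8.082.
Expected live births = Σ (standard pop × age-specific rate ÷ 1 000)
= 289 000×8.414/1 000 + 311 400×195.935/1 000 + 292 500×8.082/1 000
= 2431.56 + 61014.04 + 2364.07 = 65809.67.

65810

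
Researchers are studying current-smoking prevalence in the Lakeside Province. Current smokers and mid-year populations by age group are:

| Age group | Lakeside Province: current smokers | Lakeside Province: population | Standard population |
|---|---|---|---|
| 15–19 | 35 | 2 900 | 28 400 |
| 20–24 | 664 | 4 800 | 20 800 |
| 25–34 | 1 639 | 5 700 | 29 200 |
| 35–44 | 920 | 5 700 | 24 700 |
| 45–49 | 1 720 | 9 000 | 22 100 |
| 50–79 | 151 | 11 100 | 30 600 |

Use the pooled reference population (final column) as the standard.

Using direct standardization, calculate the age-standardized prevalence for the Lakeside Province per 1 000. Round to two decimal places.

Age-specific rates per 1 000 for the Lakeside Province: 12.069, 138.333, 287.544, 161.404, 191.111, 13.604.
Standard total = 155 800; weights = 0.1823, 0.1335, 0.1874, 0.1585, 0.1418, 0.1964.
Standardized rate: 0.1823×12.069 + 0.1335×138.333 + 0.1874×287.544 + 0.1585×161.404 + 0.1418×191.111 + 0.1964×13.604 = 129.9285 per 1 000.

129.93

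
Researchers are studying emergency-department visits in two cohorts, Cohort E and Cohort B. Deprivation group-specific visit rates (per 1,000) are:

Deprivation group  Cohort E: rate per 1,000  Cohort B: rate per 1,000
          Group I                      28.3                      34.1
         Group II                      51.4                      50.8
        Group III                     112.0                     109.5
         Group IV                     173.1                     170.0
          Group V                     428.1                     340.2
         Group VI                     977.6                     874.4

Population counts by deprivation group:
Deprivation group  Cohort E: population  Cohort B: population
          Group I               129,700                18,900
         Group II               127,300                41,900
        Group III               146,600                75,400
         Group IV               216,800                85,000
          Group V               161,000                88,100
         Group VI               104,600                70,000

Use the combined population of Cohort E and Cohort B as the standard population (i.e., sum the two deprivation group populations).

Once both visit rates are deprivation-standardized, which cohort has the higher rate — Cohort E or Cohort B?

Combined standard total = 1,265,300; weights = 0.1174, 0.1337, 0.1755, 0.2385, 0.1969, 0.1380.
Cohort E: 0.1174×28.3 + 0.1337×51.4 + 0.1755×112.0 + 0.2385×173.1 + 0.1969×428.1 + 0.1380×977.6 = 290.3157 per 1,000.
Cohort B: 0.1174×34.1 + 0.1337×50.8 + 0.1755×109.5 + 0.2385×170.0 + 0.1969×340.2 + 0.1380×874.4 = 258.1931 per 1,000.
The crude rates (265.62 vs 307.56) would put Cohort B higher, but that reflects its deprivation composition; once standardized to a common deprivation structure, Cohort E has the higher underlying rate.

Cohort E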